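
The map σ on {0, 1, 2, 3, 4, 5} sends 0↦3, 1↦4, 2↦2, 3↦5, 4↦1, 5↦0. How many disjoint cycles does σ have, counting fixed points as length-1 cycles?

3

Cycle decomposition: (0 3 5) (1 4) (2).
3 cycles.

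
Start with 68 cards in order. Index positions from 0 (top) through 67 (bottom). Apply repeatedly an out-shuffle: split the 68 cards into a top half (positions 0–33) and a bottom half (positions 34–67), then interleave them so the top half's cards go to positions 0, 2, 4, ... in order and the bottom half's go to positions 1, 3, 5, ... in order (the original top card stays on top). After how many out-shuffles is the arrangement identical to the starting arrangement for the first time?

66

The out-shuffle permutes the 68 positions with cycle lengths [1, 1, 66].
Every card is home exactly when every cycle has completed a whole number of laps, i.e. after lcm(1, 66) = 66 out-shuffles.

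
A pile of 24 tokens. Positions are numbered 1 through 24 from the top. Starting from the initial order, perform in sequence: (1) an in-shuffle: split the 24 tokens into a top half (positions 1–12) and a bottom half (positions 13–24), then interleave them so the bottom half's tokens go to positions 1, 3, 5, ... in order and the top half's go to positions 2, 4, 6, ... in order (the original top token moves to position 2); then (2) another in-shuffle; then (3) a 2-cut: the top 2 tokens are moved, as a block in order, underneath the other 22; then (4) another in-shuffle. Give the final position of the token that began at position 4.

Track the token from position 4 forward through each operation:
  after op 1 (in-shuffle): 4 → 8
  after op 2 (in-shuffle): 8 → 16
  after op 3 (cut 2): 16 → 14
  after op 4 (in-shuffle): 14 → 3

3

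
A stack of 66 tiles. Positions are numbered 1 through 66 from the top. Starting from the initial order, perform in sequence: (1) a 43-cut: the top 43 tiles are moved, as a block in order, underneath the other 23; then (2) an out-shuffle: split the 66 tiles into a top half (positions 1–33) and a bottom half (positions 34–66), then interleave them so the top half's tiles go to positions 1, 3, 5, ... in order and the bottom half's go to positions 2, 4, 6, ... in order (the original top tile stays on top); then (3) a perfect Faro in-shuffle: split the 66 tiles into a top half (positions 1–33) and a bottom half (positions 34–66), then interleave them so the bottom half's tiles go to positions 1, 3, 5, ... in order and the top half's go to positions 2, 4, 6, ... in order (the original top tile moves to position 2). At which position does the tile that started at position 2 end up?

Track the tile from position 2 forward through each operation:
  after op 1 (cut 43): 2 → 25
  after op 2 (out-shuffle): 25 → 49
  after op 3 (in-shuffle): 49 → 31

31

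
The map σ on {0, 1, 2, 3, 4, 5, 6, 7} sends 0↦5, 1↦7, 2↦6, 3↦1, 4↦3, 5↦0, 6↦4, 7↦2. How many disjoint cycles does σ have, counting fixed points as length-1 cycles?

2

Cycle decomposition: (0 5) (1 7 2 6 4 3).
2 cycles.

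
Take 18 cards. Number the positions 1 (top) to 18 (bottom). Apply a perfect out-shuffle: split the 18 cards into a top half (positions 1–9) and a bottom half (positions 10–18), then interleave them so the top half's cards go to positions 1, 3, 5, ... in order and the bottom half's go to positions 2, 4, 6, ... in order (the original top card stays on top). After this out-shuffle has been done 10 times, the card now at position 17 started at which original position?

Work backwards from position 17, undoing one out-shuffle at a time:
17 ← 9 ← 5 ← 3 ← 2 ← 10 ← 14 ← 16 ← 17 ← 9 ← 5
So the card now at position 17 started at position 5.

5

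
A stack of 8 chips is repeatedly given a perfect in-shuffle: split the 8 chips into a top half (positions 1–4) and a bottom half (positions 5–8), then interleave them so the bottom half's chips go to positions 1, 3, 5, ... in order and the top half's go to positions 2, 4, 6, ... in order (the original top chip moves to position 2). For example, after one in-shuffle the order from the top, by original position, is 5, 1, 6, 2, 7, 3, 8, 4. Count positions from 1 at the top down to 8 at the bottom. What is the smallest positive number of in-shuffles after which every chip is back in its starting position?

The in-shuffle permutes the 8 positions with cycle lengths [2, 6].
Every chip is home exactly when every cycle has completed a whole number of laps, i.e. after lcm(2, 6) = 6 in-shuffles.

6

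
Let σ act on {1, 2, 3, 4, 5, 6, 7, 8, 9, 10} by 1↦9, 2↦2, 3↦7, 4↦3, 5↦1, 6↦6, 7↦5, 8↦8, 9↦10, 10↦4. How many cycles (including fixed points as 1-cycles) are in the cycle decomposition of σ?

4

Cycle decomposition: (1 9 10 4 3 7 5) (2) (6) (8).
4 cycles.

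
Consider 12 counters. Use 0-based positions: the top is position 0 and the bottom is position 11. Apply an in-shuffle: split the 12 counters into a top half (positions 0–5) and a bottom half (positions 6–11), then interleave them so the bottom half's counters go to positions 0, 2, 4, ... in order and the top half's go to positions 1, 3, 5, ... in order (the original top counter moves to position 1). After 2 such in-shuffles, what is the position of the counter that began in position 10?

4

Track the counter's position through each in-shuffle:
10 → 8 → 4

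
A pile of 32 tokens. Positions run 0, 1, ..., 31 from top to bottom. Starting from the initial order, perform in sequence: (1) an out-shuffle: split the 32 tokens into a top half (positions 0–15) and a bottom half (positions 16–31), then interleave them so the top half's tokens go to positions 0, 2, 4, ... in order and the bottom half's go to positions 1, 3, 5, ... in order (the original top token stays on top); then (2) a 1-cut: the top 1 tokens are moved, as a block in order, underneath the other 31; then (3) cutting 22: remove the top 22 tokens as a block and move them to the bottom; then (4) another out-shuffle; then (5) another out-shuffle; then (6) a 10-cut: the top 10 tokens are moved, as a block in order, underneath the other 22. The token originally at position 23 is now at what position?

Track the token from position 23 forward through each operation:
  after op 1 (out-shuffle): 23 → 15
  after op 2 (cut 1): 15 → 14
  after op 3 (cut 22): 14 → 24
  after op 4 (out-shuffle): 24 → 17
  after op 5 (out-shuffle): 17 → 3
  after op 6 (cut 10): 3 → 25

25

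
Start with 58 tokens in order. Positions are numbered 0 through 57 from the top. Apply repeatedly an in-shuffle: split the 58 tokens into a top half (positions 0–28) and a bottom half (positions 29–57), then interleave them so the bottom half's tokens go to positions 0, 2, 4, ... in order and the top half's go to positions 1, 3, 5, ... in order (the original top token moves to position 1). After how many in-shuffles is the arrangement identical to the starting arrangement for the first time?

The in-shuffle permutes the 58 positions with cycle lengths [58].
Every token is home exactly when every cycle has completed a whole number of laps, i.e. after lcm(58) = 58 in-shuffles.

58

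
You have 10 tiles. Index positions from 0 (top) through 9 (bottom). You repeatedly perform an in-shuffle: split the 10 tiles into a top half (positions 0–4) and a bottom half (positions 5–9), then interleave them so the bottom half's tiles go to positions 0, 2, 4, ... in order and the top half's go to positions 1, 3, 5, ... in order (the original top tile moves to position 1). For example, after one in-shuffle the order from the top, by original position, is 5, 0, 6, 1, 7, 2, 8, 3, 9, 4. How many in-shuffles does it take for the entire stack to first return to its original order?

The in-shuffle permutes the 10 positions with cycle lengths [10].
Every tile is home exactly when every cycle has completed a whole number of laps, i.e. after lcm(10) = 10 in-shuffles.

10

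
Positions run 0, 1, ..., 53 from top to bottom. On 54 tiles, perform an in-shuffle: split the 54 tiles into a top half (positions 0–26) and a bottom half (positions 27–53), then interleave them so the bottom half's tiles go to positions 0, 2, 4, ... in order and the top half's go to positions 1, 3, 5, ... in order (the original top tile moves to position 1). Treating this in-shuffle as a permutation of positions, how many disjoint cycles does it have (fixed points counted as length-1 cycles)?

Trace each unvisited position around until it returns:
(0 1 3 7 15 31 ... len 20) (2 5 11 23 47 40 ... len 20) (4 9 19 39 24 49 44 34 14 29) (10 21 43 32)
4 cycles in total.

4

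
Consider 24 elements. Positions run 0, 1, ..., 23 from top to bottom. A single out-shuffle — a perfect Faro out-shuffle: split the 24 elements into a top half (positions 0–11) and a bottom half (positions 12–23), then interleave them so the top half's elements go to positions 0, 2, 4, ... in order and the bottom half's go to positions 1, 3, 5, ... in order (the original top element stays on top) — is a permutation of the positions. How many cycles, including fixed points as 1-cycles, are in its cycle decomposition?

4

Trace each unvisited position around until it returns:
(0) (1 2 4 8 16 9 ... len 11) (5 10 20 17 11 22 ... len 11) (23)
4 cycles in total.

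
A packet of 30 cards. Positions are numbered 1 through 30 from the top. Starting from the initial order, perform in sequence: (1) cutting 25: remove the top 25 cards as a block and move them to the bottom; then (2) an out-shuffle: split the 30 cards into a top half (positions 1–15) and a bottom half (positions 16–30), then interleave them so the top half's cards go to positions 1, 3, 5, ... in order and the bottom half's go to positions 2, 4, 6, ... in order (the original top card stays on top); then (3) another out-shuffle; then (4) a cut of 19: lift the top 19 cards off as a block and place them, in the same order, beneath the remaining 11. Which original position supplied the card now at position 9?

10

Undo the operations in reverse order, starting from position 9:
  undo op 4 (cut 19): 9 ← 28
  undo op 3 (out-shuffle, from bottom half): 28 ← 29
  undo op 2 (out-shuffle, from top half): 29 ← 15
  undo op 1 (cut 25): 15 ← 10
So the card at position 9 came from original position 10.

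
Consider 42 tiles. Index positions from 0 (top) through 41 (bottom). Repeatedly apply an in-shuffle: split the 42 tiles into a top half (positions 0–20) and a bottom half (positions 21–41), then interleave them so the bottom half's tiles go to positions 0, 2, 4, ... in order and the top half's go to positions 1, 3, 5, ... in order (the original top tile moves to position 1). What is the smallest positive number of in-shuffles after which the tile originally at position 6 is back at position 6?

Follow position 6 under repeated in-shuffles:
6 → 13 → 27 → 12 → 25 → 8 → 17 → 35 → 28 → 14 → 29 → 16 → 33 → 24 → 6
It first returns after 14 in-shuffles.

14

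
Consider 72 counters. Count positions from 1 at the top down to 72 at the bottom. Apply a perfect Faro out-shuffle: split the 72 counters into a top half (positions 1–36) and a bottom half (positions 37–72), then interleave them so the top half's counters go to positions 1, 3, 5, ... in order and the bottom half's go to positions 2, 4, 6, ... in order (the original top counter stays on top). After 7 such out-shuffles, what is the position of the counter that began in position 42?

Track the counter's position through each out-shuffle:
42 → 12 → 23 → 45 → 18 → 35 → 69 → 66

66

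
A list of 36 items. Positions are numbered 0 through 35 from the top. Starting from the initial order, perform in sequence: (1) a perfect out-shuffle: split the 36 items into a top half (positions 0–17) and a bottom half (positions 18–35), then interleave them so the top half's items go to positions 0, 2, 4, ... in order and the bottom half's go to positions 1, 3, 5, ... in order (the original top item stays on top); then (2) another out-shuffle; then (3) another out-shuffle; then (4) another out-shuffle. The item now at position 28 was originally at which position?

28

Undo the operations in reverse order, starting from position 28:
  undo op 4 (out-shuffle, from top half): 28 ← 14
  undo op 3 (out-shuffle, from top half): 14 ← 7
  undo op 2 (out-shuffle, from bottom half): 7 ← 21
  undo op 1 (out-shuffle, from bottom half): 21 ← 28
So the item at position 28 came from original position 28.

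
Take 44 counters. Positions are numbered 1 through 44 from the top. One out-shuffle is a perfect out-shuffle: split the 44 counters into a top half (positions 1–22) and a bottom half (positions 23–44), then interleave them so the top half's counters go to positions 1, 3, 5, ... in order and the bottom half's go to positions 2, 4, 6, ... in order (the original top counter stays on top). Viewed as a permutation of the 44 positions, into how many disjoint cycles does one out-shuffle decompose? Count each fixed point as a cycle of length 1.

5

Trace each unvisited position around until it returns:
(1) (2 3 5 9 17 33 ... len 14) (4 7 13 25 6 11 ... len 14) (8 15 29 14 27 10 ... len 14) (44)
5 cycles in total.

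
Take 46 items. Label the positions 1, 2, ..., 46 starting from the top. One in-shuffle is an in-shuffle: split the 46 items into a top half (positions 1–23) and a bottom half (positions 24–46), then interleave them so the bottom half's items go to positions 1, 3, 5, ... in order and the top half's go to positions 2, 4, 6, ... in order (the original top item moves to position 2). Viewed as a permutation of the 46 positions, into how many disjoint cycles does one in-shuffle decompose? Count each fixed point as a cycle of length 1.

Trace each unvisited position around until it returns:
(1 2 4 8 16 32 ... len 23) (5 10 20 40 33 19 ... len 23)
2 cycles in total.

2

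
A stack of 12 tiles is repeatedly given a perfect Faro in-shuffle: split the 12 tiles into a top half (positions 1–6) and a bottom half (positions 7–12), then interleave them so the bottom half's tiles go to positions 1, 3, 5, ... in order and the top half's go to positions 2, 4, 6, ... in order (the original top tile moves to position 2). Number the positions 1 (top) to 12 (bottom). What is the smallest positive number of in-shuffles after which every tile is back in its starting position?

The in-shuffle permutes the 12 positions with cycle lengths [12].
Every tile is home exactly when every cycle has completed a whole number of laps, i.e. after lcm(12) = 12 in-shuffles.

12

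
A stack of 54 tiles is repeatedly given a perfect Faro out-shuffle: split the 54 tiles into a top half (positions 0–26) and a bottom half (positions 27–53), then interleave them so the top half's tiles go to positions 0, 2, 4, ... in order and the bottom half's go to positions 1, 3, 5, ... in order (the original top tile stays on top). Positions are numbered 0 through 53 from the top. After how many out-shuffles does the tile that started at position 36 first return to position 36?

Follow position 36 under repeated out-shuffles:
36 → 19 → 38 → 23 → 46 → 39 → 25 → 50 → ... → 36 (length 52)
It first returns after 52 out-shuffles.

52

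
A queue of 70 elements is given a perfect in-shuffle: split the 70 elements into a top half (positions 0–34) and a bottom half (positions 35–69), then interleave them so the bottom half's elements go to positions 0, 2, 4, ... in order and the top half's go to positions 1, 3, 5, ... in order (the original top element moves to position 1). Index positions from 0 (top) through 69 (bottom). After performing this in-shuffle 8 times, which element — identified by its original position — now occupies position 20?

Work backwards from position 20, undoing one in-shuffle at a time:
20 ← 45 ← 22 ← 46 ← 58 ← 64 ← 67 ← 33 ← 16
So the element now at position 20 started at position 16.

16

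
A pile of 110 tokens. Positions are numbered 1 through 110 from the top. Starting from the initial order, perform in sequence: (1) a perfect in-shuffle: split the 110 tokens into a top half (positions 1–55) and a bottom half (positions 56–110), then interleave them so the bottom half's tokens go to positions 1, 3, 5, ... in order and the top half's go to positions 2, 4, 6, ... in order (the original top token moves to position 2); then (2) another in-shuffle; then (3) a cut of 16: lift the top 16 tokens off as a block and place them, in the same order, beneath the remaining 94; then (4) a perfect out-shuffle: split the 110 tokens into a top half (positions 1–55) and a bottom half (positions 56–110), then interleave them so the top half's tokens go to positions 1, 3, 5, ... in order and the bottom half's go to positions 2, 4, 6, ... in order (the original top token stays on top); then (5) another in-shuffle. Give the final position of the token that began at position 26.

21

Track the token from position 26 forward through each operation:
  after op 1 (in-shuffle): 26 → 52
  after op 2 (in-shuffle): 52 → 104
  after op 3 (cut 16): 104 → 88
  after op 4 (out-shuffle): 88 → 66
  after op 5 (in-shuffle): 66 → 21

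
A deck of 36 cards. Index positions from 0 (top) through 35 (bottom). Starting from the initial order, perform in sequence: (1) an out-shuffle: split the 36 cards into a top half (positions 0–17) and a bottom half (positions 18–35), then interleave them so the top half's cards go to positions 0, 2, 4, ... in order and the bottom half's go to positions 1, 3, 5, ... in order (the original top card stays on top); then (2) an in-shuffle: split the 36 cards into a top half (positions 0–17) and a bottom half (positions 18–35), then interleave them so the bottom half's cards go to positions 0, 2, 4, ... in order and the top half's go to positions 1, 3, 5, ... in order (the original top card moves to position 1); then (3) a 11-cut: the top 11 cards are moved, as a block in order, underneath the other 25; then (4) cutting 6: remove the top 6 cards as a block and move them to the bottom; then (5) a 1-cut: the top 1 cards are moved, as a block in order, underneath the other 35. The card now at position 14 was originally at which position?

Undo the operations in reverse order, starting from position 14:
  undo op 5 (cut 1): 14 ← 15
  undo op 4 (cut 6): 15 ← 21
  undo op 3 (cut 11): 21 ← 32
  undo op 2 (in-shuffle, from bottom half): 32 ← 34
  undo op 1 (out-shuffle, from top half): 34 ← 17
So the card at position 14 came from original position 17.

17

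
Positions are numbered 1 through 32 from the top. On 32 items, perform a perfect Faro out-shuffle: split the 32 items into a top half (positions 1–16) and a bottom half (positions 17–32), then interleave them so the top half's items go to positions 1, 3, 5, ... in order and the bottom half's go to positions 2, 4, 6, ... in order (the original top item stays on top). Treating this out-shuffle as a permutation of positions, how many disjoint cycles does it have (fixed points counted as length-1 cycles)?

8

Trace each unvisited position around until it returns:
(1) (2 3 5 9 17) (4 7 13 25 18) (6 11 21 10 19) (8 15 29 26 20) (12 23 14 27 22) (16 31 30 28 24) (32)
8 cycles in total.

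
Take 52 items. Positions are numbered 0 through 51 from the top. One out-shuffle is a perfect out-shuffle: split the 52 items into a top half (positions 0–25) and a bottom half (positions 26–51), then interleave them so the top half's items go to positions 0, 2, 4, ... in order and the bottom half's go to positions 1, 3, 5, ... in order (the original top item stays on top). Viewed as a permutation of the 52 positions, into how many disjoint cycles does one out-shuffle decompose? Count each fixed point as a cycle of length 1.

9

Trace each unvisited position around until it returns:
(0) (1 2 4 8 16 32 13 26) (3 6 12 24 48 45 39 27) (5 10 20 40 29 7 14 28) (9 18 36 21 42 33 15 30) (11 22 44 37 23 46 41 31) (17 34) (19 38 25 50 49 47 43 35) ... plus 1 more
9 cycles in total.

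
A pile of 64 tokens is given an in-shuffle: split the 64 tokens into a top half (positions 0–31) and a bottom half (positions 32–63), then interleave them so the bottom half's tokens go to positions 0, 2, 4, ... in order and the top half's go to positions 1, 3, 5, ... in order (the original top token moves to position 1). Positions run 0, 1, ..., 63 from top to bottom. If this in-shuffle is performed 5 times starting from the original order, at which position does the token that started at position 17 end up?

55

Track the token's position through each in-shuffle:
17 → 35 → 6 → 13 → 27 → 55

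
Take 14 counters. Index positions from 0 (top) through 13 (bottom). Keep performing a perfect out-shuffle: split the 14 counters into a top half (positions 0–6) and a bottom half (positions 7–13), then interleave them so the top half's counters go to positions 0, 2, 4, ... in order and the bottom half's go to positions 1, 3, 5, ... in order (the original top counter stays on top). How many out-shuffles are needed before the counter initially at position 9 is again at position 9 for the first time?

Follow position 9 under repeated out-shuffles:
9 → 5 → 10 → 7 → 1 → 2 → 4 → 8 → 3 → 6 → 12 → 11 → 9
It first returns after 12 out-shuffles.

12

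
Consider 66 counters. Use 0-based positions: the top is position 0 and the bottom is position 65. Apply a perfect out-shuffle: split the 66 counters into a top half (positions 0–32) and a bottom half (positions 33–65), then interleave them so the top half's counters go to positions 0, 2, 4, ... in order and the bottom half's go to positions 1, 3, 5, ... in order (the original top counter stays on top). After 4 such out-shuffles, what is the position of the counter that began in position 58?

18

Track the counter's position through each out-shuffle:
58 → 51 → 37 → 9 → 18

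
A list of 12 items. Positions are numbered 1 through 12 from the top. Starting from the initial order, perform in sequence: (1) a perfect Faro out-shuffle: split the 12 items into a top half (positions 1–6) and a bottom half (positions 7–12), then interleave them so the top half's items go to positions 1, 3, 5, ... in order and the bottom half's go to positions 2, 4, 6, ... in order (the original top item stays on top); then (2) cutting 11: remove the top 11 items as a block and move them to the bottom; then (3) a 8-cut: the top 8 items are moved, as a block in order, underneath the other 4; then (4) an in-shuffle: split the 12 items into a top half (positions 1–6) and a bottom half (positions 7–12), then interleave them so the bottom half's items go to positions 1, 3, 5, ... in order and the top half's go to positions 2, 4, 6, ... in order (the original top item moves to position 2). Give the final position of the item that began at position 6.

8

Track the item from position 6 forward through each operation:
  after op 1 (out-shuffle): 6 → 11
  after op 2 (cut 11): 11 → 12
  after op 3 (cut 8): 12 → 4
  after op 4 (in-shuffle): 4 → 8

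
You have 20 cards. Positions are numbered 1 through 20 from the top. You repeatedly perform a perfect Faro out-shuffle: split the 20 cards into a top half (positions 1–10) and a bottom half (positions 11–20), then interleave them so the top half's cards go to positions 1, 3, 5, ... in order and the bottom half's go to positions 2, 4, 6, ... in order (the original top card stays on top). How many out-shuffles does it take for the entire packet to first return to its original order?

The out-shuffle permutes the 20 positions with cycle lengths [1, 1, 18].
Every card is home exactly when every cycle has completed a whole number of laps, i.e. after lcm(1, 18) = 18 out-shuffles.

18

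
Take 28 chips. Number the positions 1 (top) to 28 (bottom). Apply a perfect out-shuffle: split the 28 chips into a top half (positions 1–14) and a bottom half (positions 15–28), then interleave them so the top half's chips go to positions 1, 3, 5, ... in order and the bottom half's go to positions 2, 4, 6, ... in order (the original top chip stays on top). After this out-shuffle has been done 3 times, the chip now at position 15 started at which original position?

23

Work backwards from position 15, undoing one out-shuffle at a time:
15 ← 8 ← 18 ← 23
So the chip now at position 15 started at position 23.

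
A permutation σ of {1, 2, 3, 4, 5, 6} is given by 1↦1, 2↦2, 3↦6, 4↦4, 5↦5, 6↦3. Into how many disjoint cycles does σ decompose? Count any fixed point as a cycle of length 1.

5

Cycle decomposition: (1) (2) (3 6) (4) (5).
5 cycles.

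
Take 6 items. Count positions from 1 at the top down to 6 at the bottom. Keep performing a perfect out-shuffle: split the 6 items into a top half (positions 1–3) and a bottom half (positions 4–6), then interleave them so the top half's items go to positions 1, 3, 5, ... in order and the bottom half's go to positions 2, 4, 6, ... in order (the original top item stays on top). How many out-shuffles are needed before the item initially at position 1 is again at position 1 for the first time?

Position 1 is fixed by the out-shuffle; it is already back after 1 application.

1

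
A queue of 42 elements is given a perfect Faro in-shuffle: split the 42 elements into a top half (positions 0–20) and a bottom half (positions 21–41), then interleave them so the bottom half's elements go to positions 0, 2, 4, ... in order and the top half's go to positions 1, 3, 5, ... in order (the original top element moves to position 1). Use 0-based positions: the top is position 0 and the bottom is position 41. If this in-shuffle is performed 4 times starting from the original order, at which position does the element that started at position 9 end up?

30

Track the element's position through each in-shuffle:
9 → 19 → 39 → 36 → 30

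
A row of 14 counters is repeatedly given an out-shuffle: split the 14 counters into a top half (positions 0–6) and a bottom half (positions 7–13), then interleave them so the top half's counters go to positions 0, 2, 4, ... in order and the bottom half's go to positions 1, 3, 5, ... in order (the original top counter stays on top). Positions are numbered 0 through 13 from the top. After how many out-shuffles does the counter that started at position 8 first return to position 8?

12

Follow position 8 under repeated out-shuffles:
8 → 3 → 6 → 12 → 11 → 9 → 5 → 10 → 7 → 1 → 2 → 4 → 8
It first returns after 12 out-shuffles.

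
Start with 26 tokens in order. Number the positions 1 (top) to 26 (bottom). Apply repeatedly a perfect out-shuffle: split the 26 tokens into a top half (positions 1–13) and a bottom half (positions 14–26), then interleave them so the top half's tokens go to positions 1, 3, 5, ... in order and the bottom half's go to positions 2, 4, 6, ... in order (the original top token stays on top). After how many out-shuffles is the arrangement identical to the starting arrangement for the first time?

20

The out-shuffle permutes the 26 positions with cycle lengths [1, 1, 4, 20].
Every token is home exactly when every cycle has completed a whole number of laps, i.e. after lcm(1, 4, 20) = 20 out-shuffles.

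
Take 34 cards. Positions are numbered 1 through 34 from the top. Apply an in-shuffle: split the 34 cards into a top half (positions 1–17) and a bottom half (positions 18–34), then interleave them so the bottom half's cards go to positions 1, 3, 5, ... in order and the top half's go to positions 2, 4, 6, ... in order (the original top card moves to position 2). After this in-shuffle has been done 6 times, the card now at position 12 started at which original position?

33

Work backwards from position 12, undoing one in-shuffle at a time:
12 ← 6 ← 3 ← 19 ← 27 ← 31 ← 33
So the card now at position 12 started at position 33.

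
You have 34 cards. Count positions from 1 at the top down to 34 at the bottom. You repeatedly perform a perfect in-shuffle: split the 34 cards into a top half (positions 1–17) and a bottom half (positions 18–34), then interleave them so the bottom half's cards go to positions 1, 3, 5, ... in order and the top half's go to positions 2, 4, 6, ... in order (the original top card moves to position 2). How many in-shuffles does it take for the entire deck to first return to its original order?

12

The in-shuffle permutes the 34 positions with cycle lengths [3, 3, 4, 12, 12].
Every card is home exactly when every cycle has completed a whole number of laps, i.e. after lcm(3, 4, 12) = 12 in-shuffles.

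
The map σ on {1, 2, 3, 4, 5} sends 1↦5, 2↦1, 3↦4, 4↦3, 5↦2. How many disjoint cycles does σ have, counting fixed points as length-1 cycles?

2

Cycle decomposition: (1 5 2) (3 4).
2 cycles.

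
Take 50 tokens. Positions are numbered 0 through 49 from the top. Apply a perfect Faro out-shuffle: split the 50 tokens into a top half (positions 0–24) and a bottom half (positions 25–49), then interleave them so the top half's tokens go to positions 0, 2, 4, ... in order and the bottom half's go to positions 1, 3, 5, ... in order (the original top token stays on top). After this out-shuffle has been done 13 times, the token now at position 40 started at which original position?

48

Work backwards from position 40, undoing one out-shuffle at a time:
40 ← 20 ← 10 ← 5 ← 27 ← ... ← 48 (13 steps).
So the token now at position 40 started at position 48.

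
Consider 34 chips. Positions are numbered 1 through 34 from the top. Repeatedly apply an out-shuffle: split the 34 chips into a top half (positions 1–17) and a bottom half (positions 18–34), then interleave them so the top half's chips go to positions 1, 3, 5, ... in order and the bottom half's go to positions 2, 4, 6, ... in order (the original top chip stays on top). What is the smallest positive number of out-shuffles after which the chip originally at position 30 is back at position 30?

10

Follow position 30 under repeated out-shuffles:
30 → 26 → 18 → 2 → 3 → 5 → 9 → 17 → 33 → 32 → 30
It first returns after 10 out-shuffles.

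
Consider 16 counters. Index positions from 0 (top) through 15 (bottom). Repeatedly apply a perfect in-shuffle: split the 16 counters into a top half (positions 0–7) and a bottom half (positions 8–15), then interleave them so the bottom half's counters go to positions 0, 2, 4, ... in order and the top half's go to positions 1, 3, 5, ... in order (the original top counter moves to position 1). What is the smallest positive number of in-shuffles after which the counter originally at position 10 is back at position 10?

8

Follow position 10 under repeated in-shuffles:
10 → 4 → 9 → 2 → 5 → 11 → 6 → 13 → 10
It first returns after 8 in-shuffles.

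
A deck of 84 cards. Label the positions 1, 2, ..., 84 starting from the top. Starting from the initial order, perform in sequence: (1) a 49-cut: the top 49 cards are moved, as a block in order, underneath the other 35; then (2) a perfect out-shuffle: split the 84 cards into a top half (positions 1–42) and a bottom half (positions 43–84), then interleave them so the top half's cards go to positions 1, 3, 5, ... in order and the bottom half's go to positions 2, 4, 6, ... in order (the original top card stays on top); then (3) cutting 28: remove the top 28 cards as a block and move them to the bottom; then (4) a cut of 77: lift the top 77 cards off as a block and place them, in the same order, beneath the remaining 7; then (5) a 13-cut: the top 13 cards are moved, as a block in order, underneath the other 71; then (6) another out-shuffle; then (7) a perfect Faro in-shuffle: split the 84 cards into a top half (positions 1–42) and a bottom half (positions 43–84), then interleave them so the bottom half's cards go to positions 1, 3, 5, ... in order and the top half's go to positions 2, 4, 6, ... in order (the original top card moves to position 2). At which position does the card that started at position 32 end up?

Track the card from position 32 forward through each operation:
  after op 1 (cut 49): 32 → 67
  after op 2 (out-shuffle): 67 → 50
  after op 3 (cut 28): 50 → 22
  after op 4 (cut 77): 22 → 29
  after op 5 (cut 13): 29 → 16
  after op 6 (out-shuffle): 16 → 31
  after op 7 (in-shuffle): 31 → 62

62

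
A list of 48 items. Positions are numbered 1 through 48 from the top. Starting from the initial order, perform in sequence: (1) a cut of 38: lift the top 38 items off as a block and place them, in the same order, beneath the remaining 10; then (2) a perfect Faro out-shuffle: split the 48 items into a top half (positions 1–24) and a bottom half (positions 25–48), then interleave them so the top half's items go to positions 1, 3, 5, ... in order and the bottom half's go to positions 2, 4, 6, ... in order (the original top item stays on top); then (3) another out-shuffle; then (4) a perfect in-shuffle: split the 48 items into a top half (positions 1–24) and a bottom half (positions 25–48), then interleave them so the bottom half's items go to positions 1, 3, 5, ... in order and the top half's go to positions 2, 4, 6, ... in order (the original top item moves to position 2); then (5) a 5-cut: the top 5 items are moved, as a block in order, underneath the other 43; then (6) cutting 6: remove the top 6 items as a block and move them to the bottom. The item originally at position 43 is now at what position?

Track the item from position 43 forward through each operation:
  after op 1 (cut 38): 43 → 5
  after op 2 (out-shuffle): 5 → 9
  after op 3 (out-shuffle): 9 → 17
  after op 4 (in-shuffle): 17 → 34
  after op 5 (cut 5): 34 → 29
  after op 6 (cut 6): 29 → 23

23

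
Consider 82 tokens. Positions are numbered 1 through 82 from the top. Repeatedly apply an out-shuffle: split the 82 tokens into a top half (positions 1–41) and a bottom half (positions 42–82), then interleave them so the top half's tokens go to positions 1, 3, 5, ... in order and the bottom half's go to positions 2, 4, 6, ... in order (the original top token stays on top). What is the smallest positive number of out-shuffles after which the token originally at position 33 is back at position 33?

Follow position 33 under repeated out-shuffles:
33 → 65 → 48 → 14 → 27 → 53 → 24 → 47 → ... → 33 (length 54)
It first returns after 54 out-shuffles.

54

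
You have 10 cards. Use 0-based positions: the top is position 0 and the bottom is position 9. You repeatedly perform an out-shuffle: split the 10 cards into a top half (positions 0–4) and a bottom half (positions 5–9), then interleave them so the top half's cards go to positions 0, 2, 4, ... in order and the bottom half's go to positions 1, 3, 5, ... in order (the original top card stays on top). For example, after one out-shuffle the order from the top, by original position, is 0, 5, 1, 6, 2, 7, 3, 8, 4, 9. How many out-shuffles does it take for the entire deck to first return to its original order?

The out-shuffle permutes the 10 positions with cycle lengths [1, 1, 2, 6].
Every card is home exactly when every cycle has completed a whole number of laps, i.e. after lcm(1, 2, 6) = 6 out-shuffles.

6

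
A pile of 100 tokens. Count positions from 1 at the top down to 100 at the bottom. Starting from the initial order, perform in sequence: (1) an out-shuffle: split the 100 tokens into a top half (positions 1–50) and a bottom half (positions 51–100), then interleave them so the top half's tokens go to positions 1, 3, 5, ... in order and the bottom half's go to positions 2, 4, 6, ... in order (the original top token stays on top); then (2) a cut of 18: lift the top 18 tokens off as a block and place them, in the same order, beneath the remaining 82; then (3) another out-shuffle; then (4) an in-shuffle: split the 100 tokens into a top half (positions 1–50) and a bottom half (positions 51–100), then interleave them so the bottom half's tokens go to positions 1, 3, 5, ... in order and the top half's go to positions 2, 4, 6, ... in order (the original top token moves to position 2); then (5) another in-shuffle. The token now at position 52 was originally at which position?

Undo the operations in reverse order, starting from position 52:
  undo op 5 (in-shuffle, from top half): 52 ← 26
  undo op 4 (in-shuffle, from top half): 26 ← 13
  undo op 3 (out-shuffle, from top half): 13 ← 7
  undo op 2 (cut 18): 7 ← 25
  undo op 1 (out-shuffle, from top half): 25 ← 13
So the token at position 52 came from original position 13.

13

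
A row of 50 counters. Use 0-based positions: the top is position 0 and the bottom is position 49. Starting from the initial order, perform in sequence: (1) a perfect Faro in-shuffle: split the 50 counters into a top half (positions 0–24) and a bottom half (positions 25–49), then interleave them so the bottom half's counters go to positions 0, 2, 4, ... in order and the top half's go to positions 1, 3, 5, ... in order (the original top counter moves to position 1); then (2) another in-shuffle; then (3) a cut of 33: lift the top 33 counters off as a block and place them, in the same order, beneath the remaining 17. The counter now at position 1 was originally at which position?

46

Undo the operations in reverse order, starting from position 1:
  undo op 3 (cut 33): 1 ← 34
  undo op 2 (in-shuffle, from bottom half): 34 ← 42
  undo op 1 (in-shuffle, from bottom half): 42 ← 46
So the counter at position 1 came from original position 46.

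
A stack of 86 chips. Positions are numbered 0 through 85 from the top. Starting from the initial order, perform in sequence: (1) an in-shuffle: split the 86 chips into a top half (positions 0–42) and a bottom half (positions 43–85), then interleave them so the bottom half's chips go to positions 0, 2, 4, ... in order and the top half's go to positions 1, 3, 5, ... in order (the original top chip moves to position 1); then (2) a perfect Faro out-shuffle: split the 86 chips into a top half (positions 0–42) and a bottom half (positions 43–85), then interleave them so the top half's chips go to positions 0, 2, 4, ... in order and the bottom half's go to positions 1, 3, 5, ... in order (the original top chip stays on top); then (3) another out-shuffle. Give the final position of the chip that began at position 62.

67

Track the chip from position 62 forward through each operation:
  after op 1 (in-shuffle): 62 → 38
  after op 2 (out-shuffle): 38 → 76
  after op 3 (out-shuffle): 76 → 67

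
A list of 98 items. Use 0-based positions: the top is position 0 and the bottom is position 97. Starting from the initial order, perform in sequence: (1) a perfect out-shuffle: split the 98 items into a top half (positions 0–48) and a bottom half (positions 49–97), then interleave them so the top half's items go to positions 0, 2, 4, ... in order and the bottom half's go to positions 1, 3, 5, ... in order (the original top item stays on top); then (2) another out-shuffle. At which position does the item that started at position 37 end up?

51

Track the item from position 37 forward through each operation:
  after op 1 (out-shuffle): 37 → 74
  after op 2 (out-shuffle): 74 → 51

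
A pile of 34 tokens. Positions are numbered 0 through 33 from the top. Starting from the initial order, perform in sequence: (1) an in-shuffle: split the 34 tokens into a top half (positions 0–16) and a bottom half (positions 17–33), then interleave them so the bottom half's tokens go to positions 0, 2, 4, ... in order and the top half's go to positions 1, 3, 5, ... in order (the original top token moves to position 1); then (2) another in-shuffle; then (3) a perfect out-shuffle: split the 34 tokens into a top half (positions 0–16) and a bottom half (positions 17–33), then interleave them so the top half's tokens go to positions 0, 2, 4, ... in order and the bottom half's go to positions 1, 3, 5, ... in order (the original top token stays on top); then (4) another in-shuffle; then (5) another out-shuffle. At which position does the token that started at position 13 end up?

30

Track the token from position 13 forward through each operation:
  after op 1 (in-shuffle): 13 → 27
  after op 2 (in-shuffle): 27 → 20
  after op 3 (out-shuffle): 20 → 7
  after op 4 (in-shuffle): 7 → 15
  after op 5 (out-shuffle): 15 → 30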